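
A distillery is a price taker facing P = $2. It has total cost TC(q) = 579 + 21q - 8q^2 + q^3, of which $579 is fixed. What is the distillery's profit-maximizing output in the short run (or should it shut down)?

Shut down

Variable cost is VC = 21q - 8q^2 + q^3, so AVC = VC/q = 21 - 8q + q^2 and MC = dTC/dq = 21 - 16q + 3q^2.
AVC hits its minimum where MC = AVC, at q = 4, giving min AVC = 21 - 8·4 + 4^2 = $5.
Since P = $2 < min AVC = $5, price fails to cover variable cost at any output.
Shutting down limits the loss to fixed cost, $579.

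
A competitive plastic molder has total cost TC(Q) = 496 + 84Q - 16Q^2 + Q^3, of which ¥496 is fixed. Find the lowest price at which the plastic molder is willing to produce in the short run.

The shutdown price is the minimum of AVC. VC = 84Q - 16Q^2 + Q^3, so AVC = 84 - 16Q + Q^2.
dAVC/dQ = -16 + 2Q = 0 gives Q = 8. min AVC = 84 - 16·8 + 8^2 = 20.
So the shutdown price is ¥20.

¥20 per unit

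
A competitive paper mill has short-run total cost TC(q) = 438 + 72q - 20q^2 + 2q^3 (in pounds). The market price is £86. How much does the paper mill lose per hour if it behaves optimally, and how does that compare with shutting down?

AVC = 72 - 20q + 2q^2; min AVC = £22 at q = 5. Since P = £86 ≥ min AVC, the firm produces.
With MC = 72 - 40q + 6q^2, P = MC on the upward-sloping part at q* = 7.
TR = 86·7 = 602. TC = 438 + 210 = 648. Profit = 602 − 648 = -£46.
Shutting down would mean losing the fixed cost of £438, so operating at a loss of £46 is better by £392.

Profit = -£46 at q = 7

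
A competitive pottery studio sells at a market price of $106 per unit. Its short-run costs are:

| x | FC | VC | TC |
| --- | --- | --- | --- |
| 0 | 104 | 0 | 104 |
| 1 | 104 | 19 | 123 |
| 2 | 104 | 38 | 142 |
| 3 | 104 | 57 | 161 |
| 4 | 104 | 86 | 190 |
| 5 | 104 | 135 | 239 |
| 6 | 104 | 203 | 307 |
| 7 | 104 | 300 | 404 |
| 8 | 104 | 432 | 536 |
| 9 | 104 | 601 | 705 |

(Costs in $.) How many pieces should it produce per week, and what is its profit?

x = 7; profit = $338

Compute π = P·x − TC at each output: x=0: -104; x=1: -17; x=2: 70; x=3: 157; x=4: 234; x=5: 291; x=6: 329; x=7: 338; x=8: 312; x=9: 249.
Profit is maximized at x = 7. AVC there is 300/7 = $42.86 ≤ P, so producing beats shutting down (which would give -$104).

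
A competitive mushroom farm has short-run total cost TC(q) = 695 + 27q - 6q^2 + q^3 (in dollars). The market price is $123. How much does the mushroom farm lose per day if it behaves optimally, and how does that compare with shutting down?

Profit = -$55 at q = 8

AVC = 27 - 6q + q^2 has its minimum $18 at q = 3; price $123 clears that bar, so the firm operates.
With MC = 27 - 12q + 3q^2, P = MC on the upward-sloping part at q* = 8.
TR = 123·8 = 984. TC = 695 + 344 = 1039. Profit = 984 − 1039 = -$55.
Shutting down would mean losing the fixed cost of $695, so operating at a loss of $55 is better by $640.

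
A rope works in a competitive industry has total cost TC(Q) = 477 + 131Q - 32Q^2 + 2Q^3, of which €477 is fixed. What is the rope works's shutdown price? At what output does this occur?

€3 per unit, at Q = 8

Short-run supply begins at min AVC. From VC = 131Q - 32Q^2 + 2Q^3, AVC = 131 - 32Q + 2Q^2.
At the minimum of AVC, MC = AVC. MC = 131 - 64Q + 6Q^2; setting MC = AVC gives 4Q^2 - 32Q = 0, so Q = 8. min AVC = 3.
The firm shuts down for any P below €3.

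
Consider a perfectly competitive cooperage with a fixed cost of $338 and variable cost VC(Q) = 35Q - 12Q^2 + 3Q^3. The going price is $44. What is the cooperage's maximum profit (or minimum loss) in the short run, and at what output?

Profit = -$284 at Q = 3

AVC = 35 - 12Q + 3Q^2; min AVC = $23 at Q = 2. Since P = $44 ≥ min AVC, the firm produces.
With MC = 35 - 24Q + 9Q^2, P = MC on the upward-sloping part at Q* = 3.
TR = 44·3 = 132. TC = 338 + 78 = 416. Profit = 132 − 416 = -$284.
By producing, the firm covers all variable cost plus $54 of fixed cost; shutting down would lose the full $338.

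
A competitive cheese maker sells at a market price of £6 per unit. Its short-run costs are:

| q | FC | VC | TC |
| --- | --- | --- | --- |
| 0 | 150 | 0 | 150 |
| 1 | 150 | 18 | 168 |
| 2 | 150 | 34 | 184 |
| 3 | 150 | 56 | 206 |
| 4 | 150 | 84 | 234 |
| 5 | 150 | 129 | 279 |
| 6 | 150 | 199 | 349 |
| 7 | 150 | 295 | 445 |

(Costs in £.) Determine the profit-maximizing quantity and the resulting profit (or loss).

q = 0 (shut down); profit = -£150

Tabulate TR − TC: q=0: -150; q=1: -162; q=2: -172; q=3: -188; q=4: -210; q=5: -249; q=6: -313; q=7: -403.
Profit is highest at q = 0. Equivalently, the lowest AVC in the table is 34/2 ≈ £17 at q = 2, and P = £6 falls below it — price never covers variable cost, so the firm shuts down and loses only its fixed cost.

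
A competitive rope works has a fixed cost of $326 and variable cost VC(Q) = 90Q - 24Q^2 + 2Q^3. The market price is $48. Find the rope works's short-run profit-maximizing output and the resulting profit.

AVC = 90 - 24Q + 2Q^2; min AVC = $18 at Q = 6. Since P = $48 ≥ min AVC, the firm produces.
MC = 90 - 48Q + 6Q^2. Setting P = MC and taking the root on the rising branch gives Q* = 7.
TR = 48·7 = 336. TC = 326 + 140 = 466. Profit = 336 − 466 = -$130.
Shutting down would mean losing the fixed cost of $326, so operating at a loss of $130 is better by $196.

Profit = -$130 at Q = 7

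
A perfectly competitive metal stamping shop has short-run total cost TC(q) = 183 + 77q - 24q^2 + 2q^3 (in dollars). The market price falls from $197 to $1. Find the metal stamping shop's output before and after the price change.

Output falls from 10 to 0 (the firm shuts down)

MC = 77 - 48q + 6q^2; the shutdown threshold is min AVC = $5 (at q = 6).
At P = $197 ≥ min AVC, set P = MC on the rising branch: q = 10.
At P = $1 < min AVC = $5, price no longer covers variable cost at any output, so the firm shuts down: q = 0.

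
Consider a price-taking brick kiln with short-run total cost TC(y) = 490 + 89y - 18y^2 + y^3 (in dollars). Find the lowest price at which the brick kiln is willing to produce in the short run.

$8 per unit

The firm shuts down when price falls below the minimum of average variable cost. AVC = VC/y = 89 - 18y + y^2.
At the minimum of AVC, MC = AVC. MC = 89 - 36y + 3y^2; setting MC = AVC gives 2y^2 - 18y = 0, so y = 9. min AVC = 8.
So the shutdown price is $8.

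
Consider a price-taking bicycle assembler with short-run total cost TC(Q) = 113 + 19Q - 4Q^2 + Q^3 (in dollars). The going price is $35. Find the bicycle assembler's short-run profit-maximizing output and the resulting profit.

AVC = 19 - 4Q + Q^2; min AVC = $15 at Q = 2. Since P = $35 ≥ min AVC, the firm produces.
MC = 19 - 8Q + 3Q^2. Setting P = MC and taking the root on the rising branch gives Q* = 4.
TR = 35·4 = 140. TC = 113 + 76 = 189. Profit = 140 − 189 = -$49.
Shutting down would mean losing the fixed cost of $113, so operating at a loss of $49 is better by $64.

Profit = -$49 at Q = 4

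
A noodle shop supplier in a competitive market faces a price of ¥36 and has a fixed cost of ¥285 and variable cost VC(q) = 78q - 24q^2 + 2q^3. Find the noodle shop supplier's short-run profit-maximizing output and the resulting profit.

AVC = 78 - 24q + 2q^2; min AVC = ¥6 at q = 6. Since P = ¥36 ≥ min AVC, the firm produces.
With MC = 78 - 48q + 6q^2, P = MC on the upward-sloping part at q* = 7.
TR = 36·7 = 252. TC = 285 + 56 = 341. Profit = 252 − 341 = -¥89.
That loss of ¥89 beats the ¥285 the firm would lose by shutting down; producing recovers ¥196 of fixed cost.

Profit = -¥89 at q = 7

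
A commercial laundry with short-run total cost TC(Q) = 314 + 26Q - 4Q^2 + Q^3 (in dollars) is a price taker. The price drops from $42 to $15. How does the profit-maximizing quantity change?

MC = 26 - 8Q + 3Q^2; the shutdown threshold is min AVC = $22 (at Q = 2).
With P = $42 above the shutdown price, P = MC gives Q = 4.
At P = $15 < min AVC = $22, price no longer covers variable cost at any output, so the firm shuts down: Q = 0.

Output falls from 4 to 0 (the firm shuts down)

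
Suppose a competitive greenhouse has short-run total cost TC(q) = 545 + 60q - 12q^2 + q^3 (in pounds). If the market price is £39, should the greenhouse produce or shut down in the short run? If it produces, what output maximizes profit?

From TC, MC = TC'(q) = 60 - 24q + 3q^2 and AVC = VC/q = 60 - 12q + q^2.
The AVC parabola has its vertex at q = 12/2 = 6, where AVC = 60 - 12·6 + 6^2 = £24.
Since P = £39 ≥ min AVC = £24, price covers variable cost and the firm should produce.
P = MC gives 21 - 24q + 3q^2 = 0, with roots 1 and 7. Take the larger (rising MC): q* = 7.
Check: AVC at q = 7 is £25 ≤ P, so revenue covers variable cost.
Profit = P·q − TC = 39·7 − 720 = -£447, a loss, but smaller than the £545 fixed cost the firm would lose by shutting down.

Produce at q = 7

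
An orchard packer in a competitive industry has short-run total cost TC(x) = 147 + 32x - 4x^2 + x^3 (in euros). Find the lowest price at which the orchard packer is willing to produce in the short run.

Short-run supply begins at min AVC. From VC = 32x - 4x^2 + x^3, AVC = 32 - 4x + x^2.
dAVC/dx = -4 + 2x = 0 gives x = 2. min AVC = 32 - 4·2 + 2^2 = 28.
For P < €28 the firm produces nothing.

€28 per unit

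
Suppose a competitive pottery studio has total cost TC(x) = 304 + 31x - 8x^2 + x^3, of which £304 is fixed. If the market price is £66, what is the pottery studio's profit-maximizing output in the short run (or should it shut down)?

From TC, MC = TC'(x) = 31 - 16x + 3x^2 and AVC = VC/x = 31 - 8x + x^2.
AVC is minimized where dAVC/dx = -8 + 2x = 0, at x = 4; min AVC = 31 - 8·4 + 4^2 = £15.
Because £66 ≥ £15, revenue can cover variable cost; the firm operates.
Solving P = MC: -35 - 16x + 3x^2 = 0 ⇒ x = -5/3 or 7. On the upward-sloping branch, x* = 7.
Check: AVC at x = 7 is £24 ≤ P, so revenue covers variable cost.
Profit = P·x − TC = 66·7 − 472 = -£10, a loss, but smaller than the £304 fixed cost the firm would lose by shutting down.

Produce at x = 7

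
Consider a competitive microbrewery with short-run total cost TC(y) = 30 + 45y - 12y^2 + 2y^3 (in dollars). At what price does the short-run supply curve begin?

Short-run supply begins at min AVC. From VC = 45y - 12y^2 + 2y^3, AVC = 45 - 12y + 2y^2.
At the minimum of AVC, MC = AVC. MC = 45 - 24y + 6y^2; setting MC = AVC gives 4y^2 - 12y = 0, so y = 3. min AVC = 27.
The firm shuts down for any P below $27.

$27 per unit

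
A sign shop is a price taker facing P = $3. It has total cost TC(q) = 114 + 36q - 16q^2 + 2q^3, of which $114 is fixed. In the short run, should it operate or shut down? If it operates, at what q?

Shut down

From TC, MC = TC'(q) = 36 - 32q + 6q^2 and AVC = VC/q = 36 - 16q + 2q^2.
The AVC parabola has its vertex at q = 16/4 = 4, where AVC = 36 - 16·4 + 2·4^2 = $4.
P = $3 lies below min AVC = $4; no output level covers variable cost.
Shutting down limits the loss to fixed cost, $114.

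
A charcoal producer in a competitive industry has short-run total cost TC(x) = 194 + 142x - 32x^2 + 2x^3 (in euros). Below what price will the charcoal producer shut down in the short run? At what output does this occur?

Short-run supply begins at min AVC. From VC = 142x - 32x^2 + 2x^3, AVC = 142 - 32x + 2x^2.
At the minimum of AVC, MC = AVC. MC = 142 - 64x + 6x^2; setting MC = AVC gives 4x^2 - 32x = 0, so x = 8. min AVC = 14.
So the shutdown price is €14.

€14 per unit, at x = 8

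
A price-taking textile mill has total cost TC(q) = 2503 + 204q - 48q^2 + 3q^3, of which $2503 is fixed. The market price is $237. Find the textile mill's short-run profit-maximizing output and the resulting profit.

Profit = -$325 at q = 11

AVC = 204 - 48q + 3q^2 has its minimum $12 at q = 8; price $237 clears that bar, so the firm operates.
With MC = 204 - 96q + 9q^2, P = MC on the upward-sloping part at q* = 11.
TR = 237·11 = 2607. TC = 2503 + 429 = 2932. Profit = 2607 − 2932 = -$325.
Shutting down would mean losing the fixed cost of $2503, so operating at a loss of $325 is better by $2178.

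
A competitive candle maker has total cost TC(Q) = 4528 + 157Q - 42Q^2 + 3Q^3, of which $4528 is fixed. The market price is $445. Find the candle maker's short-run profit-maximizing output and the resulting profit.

Profit = -$208 at Q = 12

AVC = 157 - 42Q + 3Q^2 has its minimum $10 at Q = 7; price $445 clears that bar, so the firm operates.
With MC = 157 - 84Q + 9Q^2, P = MC on the upward-sloping part at Q* = 12.
TR = 445·12 = 5340. TC = 4528 + 1020 = 5548. Profit = 5340 − 5548 = -$208.
That loss of $208 beats the $4528 the firm would lose by shutting down; producing recovers $4320 of fixed cost.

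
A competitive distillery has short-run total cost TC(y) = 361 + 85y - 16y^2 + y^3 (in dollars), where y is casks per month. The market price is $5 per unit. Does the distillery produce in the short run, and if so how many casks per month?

Shut down

Variable cost is VC = 85y - 16y^2 + y^3, so AVC = VC/y = 85 - 16y + y^2 and MC = dTC/dy = 85 - 32y + 3y^2.
The AVC parabola has its vertex at y = 16/2 = 8, where AVC = 85 - 16·8 + 8^2 = $21.
With P < min AVC ($5 < $21), every unit sold adds to the loss.
Shutting down limits the loss to fixed cost, $361.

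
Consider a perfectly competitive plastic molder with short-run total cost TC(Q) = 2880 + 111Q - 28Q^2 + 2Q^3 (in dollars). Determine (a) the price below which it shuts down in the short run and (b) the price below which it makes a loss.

Shutdown price = $13; break-even price = $303

AVC = 111 - 28Q + 2Q^2; minimized at Q = 7, giving min AVC = $13. That is the shutdown price.
ATC = 2880/Q + 111 - 28Q + 2Q^2. Setting dATC/dQ = −2880/Q^2 − 28 + 4Q = 0 gives Q = 12 (since 4·12^3 − 28·12^2 = 2880).
min ATC = 2880/12 + 111 − 28·12 + 2·12^2 = $303. That is the break-even price.
For $13 ≤ P < $303 the firm produces at a loss; below $13 it shuts down.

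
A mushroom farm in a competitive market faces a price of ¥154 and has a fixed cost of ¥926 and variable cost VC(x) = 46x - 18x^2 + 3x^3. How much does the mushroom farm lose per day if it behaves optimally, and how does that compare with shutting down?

Profit = -¥278 at x = 6

AVC = 46 - 18x + 3x^2; min AVC = ¥19 at x = 3. Since P = ¥154 ≥ min AVC, the firm produces.
With MC = 46 - 36x + 9x^2, P = MC on the upward-sloping part at x* = 6.
TR = 154·6 = 924. TC = 926 + 276 = 1202. Profit = 924 − 1202 = -¥278.
That loss of ¥278 beats the ¥926 the firm would lose by shutting down; producing recovers ¥648 of fixed cost.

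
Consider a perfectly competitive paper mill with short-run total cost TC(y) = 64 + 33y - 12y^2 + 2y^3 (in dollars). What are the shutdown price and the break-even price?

AVC = 33 - 12y + 2y^2; minimized at y = 3, giving min AVC = $15. That is the shutdown price.
ATC = 64/y + 33 - 12y + 2y^2. Setting dATC/dy = −64/y^2 − 12 + 4y = 0 gives y = 4 (since 4·4^3 − 12·4^2 = 64).
min ATC = 64/4 + 33 − 12·4 + 2·4^2 = $33. That is the break-even price.
Between these two prices the firm operates at a loss; above $33 it earns a profit.

Shutdown price = $15; break-even price = $33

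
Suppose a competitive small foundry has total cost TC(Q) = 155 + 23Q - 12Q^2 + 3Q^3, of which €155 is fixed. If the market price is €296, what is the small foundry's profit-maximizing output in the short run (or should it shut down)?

Produce at Q = 7

Strip out fixed cost: VC = 23Q - 12Q^2 + 3Q^3. Then AVC = 23 - 12Q + 3Q^2 and MC = 23 - 24Q + 9Q^2.
The AVC parabola has its vertex at Q = 12/6 = 2, where AVC = 23 - 12·2 + 3·2^2 = €11.
P = €296 exceeds min AVC = €11, so the firm stays open.
Solving P = MC: -273 - 24Q + 9Q^2 = 0 ⇒ Q = -13/3 or 7. On the upward-sloping branch, Q* = 7.
Check: AVC at Q = 7 is €86 ≤ P, so revenue covers variable cost.
Profit = P·Q − TC = 296·7 − 757 = €1315.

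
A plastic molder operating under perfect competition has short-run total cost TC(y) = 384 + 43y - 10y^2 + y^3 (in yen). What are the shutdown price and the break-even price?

AVC = 43 - 10y + y^2; minimized at y = 5, giving min AVC = ¥18. That is the shutdown price.
ATC = 384/y + 43 - 10y + y^2. Setting dATC/dy = −384/y^2 − 10 + 2y = 0 gives y = 8 (since 2·8^3 − 10·8^2 = 384).
min ATC = 384/8 + 43 − 10·8 + 8^2 = ¥75. That is the break-even price.
For ¥18 ≤ P < ¥75 the firm produces at a loss; below ¥18 it shuts down.

Shutdown price = ¥18; break-even price = ¥75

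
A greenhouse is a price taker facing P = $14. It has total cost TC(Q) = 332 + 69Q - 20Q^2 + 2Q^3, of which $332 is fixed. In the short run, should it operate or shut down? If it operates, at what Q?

Shut down

From TC, MC = TC'(Q) = 69 - 40Q + 6Q^2 and AVC = VC/Q = 69 - 20Q + 2Q^2.
The AVC parabola has its vertex at Q = 20/4 = 5, where AVC = 69 - 20·5 + 2·5^2 = $19.
With P < min AVC ($14 < $19), every unit sold adds to the loss.
Shutting down limits the loss to fixed cost, $332.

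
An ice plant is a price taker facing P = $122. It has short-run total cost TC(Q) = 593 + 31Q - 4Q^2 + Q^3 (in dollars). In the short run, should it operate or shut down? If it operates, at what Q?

Produce at Q = 7

Variable cost is VC = 31Q - 4Q^2 + Q^3, so AVC = VC/Q = 31 - 4Q + Q^2 and MC = dTC/dQ = 31 - 8Q + 3Q^2.
The AVC parabola has its vertex at Q = 4/2 = 2, where AVC = 31 - 4·2 + 2^2 = $27.
Because $122 ≥ $27, revenue can cover variable cost; the firm operates.
P = MC gives -91 - 8Q + 3Q^2 = 0, with roots -13/3 and 7. Take the larger (rising MC): Q* = 7.
Check: AVC at Q = 7 is $52 ≤ P, so revenue covers variable cost.
Profit = P·Q − TC = 122·7 − 957 = -$103, a loss, but smaller than the $593 fixed cost the firm would lose by shutting down.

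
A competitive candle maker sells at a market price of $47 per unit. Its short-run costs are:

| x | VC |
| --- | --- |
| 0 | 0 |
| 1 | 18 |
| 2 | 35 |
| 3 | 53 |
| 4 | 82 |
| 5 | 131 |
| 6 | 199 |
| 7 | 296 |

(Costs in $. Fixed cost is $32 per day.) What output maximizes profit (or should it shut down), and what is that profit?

Tabulate TR − TC: x=0: -32; x=1: -3; x=2: 27; x=3: 56; x=4: 74; x=5: 72; x=6: 51; x=7: 1.
Profit is maximized at x = 4. AVC there is 82/4 = $20.50 ≤ P, so producing beats shutting down (which would give -$32).

x = 4; profit = $74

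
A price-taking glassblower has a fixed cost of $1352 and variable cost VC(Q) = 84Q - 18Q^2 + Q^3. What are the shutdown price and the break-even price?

Shutdown price = $3; break-even price = $123

AVC = 84 - 18Q + Q^2; minimized at Q = 9, giving min AVC = $3. That is the shutdown price.
ATC = 1352/Q + 84 - 18Q + Q^2. Setting dATC/dQ = −1352/Q^2 − 18 + 2Q = 0 gives Q = 13 (since 2·13^3 − 18·13^2 = 1352).
min ATC = 1352/13 + 84 − 18·13 + 13^2 = $123. That is the break-even price.
For $3 ≤ P < $123 the firm produces at a loss; below $3 it shuts down.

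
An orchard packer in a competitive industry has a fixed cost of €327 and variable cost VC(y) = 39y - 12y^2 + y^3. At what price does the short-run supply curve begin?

€3 per unit

Short-run supply begins at min AVC. From VC = 39y - 12y^2 + y^3, AVC = 39 - 12y + y^2.
dAVC/dy = -12 + 2y = 0 gives y = 6. min AVC = 39 - 12·6 + 6^2 = 3.
For P < €3 the firm produces nothing.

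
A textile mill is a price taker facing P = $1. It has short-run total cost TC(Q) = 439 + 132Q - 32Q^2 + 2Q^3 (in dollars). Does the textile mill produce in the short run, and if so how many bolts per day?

Shut down

Variable cost is VC = 132Q - 32Q^2 + 2Q^3, so AVC = VC/Q = 132 - 32Q + 2Q^2 and MC = dTC/dQ = 132 - 64Q + 6Q^2.
AVC is minimized where dAVC/dQ = -32 + 4Q = 0, at Q = 8; min AVC = 132 - 32·8 + 2·8^2 = $4.
With P < min AVC ($1 < $4), every unit sold adds to the loss.
Best response: produce nothing and absorb the $439 fixed cost.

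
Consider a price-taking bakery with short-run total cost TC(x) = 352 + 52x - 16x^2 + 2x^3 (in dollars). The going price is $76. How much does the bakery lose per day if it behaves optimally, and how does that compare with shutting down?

Profit = -$64 at x = 6

AVC = 52 - 16x + 2x^2 has its minimum $20 at x = 4; price $76 clears that bar, so the firm operates.
MC = 52 - 32x + 6x^2. Setting P = MC and taking the root on the rising branch gives x* = 6.
TR = 76·6 = 456. TC = 352 + 168 = 520. Profit = 456 − 520 = -$64.
Shutting down would mean losing the fixed cost of $352, so operating at a loss of $64 is better by $288.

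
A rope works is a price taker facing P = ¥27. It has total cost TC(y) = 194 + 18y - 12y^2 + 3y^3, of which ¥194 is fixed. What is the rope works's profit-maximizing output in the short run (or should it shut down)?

Variable cost is VC = 18y - 12y^2 + 3y^3, so AVC = VC/y = 18 - 12y + 3y^2 and MC = dTC/dy = 18 - 24y + 9y^2.
AVC hits its minimum where MC = AVC, at y = 2, giving min AVC = 18 - 12·2 + 3·2^2 = ¥6.
Because ¥27 ≥ ¥6, revenue can cover variable cost; the firm operates.
Solving P = MC: -9 - 24y + 9y^2 = 0 ⇒ y = -1/3 or 3. On the upward-sloping branch, y* = 3.
Check: AVC at y = 3 is ¥9 ≤ P, so revenue covers variable cost.
Profit = P·y − TC = 27·3 − 221 = -¥140, a loss, but smaller than the ¥194 fixed cost the firm would lose by shutting down.

Produce at y = 3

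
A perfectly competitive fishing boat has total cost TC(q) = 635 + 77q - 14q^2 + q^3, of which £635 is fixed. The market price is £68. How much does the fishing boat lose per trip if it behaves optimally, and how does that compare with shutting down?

AVC = 77 - 14q + q^2 has its minimum £28 at q = 7; price £68 clears that bar, so the firm operates.
With MC = 77 - 28q + 3q^2, P = MC on the upward-sloping part at q* = 9.
TR = 68·9 = 612. TC = 635 + 288 = 923. Profit = 612 − 923 = -£311.
That loss of £311 beats the £635 the firm would lose by shutting down; producing recovers £324 of fixed cost.

Profit = -£311 at q = 9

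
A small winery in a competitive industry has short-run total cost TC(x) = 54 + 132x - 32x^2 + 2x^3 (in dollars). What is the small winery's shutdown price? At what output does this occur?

$4 per unit, at x = 8

The firm shuts down when price falls below the minimum of average variable cost. AVC = VC/x = 132 - 32x + 2x^2.
dAVC/dx = -32 + 4x = 0 gives x = 8. min AVC = 132 - 32·8 + 2·8^2 = 4.
So the shutdown price is $4.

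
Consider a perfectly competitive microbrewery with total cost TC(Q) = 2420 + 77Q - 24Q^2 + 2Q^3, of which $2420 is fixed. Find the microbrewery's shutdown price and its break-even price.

Shutdown price = min AVC. AVC = 77 - 24Q + 2Q^2, with vertex at Q = 6 and minimum $5.
ATC = 2420/Q + 77 - 24Q + 2Q^2. Setting dATC/dQ = −2420/Q^2 − 24 + 4Q = 0 gives Q = 11 (since 4·11^3 − 24·11^2 = 2420).
min ATC = 2420/11 + 77 − 24·11 + 2·11^2 = $275. That is the break-even price.
For $5 ≤ P < $275 the firm produces at a loss; below $5 it shuts down.

Shutdown price = $5; break-even price = $275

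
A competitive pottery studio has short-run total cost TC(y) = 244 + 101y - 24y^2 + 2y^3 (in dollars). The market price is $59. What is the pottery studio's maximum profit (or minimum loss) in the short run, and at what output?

Profit = -$48 at y = 7

AVC = 101 - 24y + 2y^2; min AVC = $29 at y = 6. Since P = $59 ≥ min AVC, the firm produces.
MC = 101 - 48y + 6y^2. Setting P = MC and taking the root on the rising branch gives y* = 7.
TR = 59·7 = 413. TC = 244 + 217 = 461. Profit = 413 − 461 = -$48.
That loss of $48 beats the $244 the firm would lose by shutting down; producing recovers $196 of fixed cost.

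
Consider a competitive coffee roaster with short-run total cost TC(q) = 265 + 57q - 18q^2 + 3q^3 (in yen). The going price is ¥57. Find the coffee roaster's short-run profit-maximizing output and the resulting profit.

AVC = 57 - 18q + 3q^2; min AVC = ¥30 at q = 3. Since P = ¥57 ≥ min AVC, the firm produces.
MC = 57 - 36q + 9q^2. Setting P = MC and taking the root on the rising branch gives q* = 4.
TR = 57·4 = 228. TC = 265 + 132 = 397. Profit = 228 − 397 = -¥169.
That loss of ¥169 beats the ¥265 the firm would lose by shutting down; producing recovers ¥96 of fixed cost.

Profit = -¥169 at q = 4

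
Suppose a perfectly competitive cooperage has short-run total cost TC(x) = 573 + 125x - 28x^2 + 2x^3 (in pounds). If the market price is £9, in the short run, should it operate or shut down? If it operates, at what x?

Shut down

From TC, MC = TC'(x) = 125 - 56x + 6x^2 and AVC = VC/x = 125 - 28x + 2x^2.
AVC hits its minimum where MC = AVC, at x = 7, giving min AVC = 125 - 28·7 + 2·7^2 = £27.
P = £9 lies below min AVC = £27; no output level covers variable cost.
Shutting down limits the loss to fixed cost, £573.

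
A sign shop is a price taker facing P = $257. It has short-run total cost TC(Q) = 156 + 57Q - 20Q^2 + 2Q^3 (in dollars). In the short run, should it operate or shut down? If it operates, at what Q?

Produce at Q = 10

From TC, MC = TC'(Q) = 57 - 40Q + 6Q^2 and AVC = VC/Q = 57 - 20Q + 2Q^2.
AVC hits its minimum where MC = AVC, at Q = 5, giving min AVC = 57 - 20·5 + 2·5^2 = $7.
Since P = $257 ≥ min AVC = $7, price covers variable cost and the firm should produce.
Solving P = MC: -200 - 40Q + 6Q^2 = 0 ⇒ Q = -10/3 or 10. On the upward-sloping branch, Q* = 10.
Check: AVC at Q = 10 is $57 ≤ P, so revenue covers variable cost.
Profit = P·Q − TC = 257·10 − 726 = $1844.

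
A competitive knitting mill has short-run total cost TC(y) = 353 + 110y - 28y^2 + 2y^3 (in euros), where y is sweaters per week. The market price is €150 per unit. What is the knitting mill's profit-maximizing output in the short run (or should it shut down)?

Produce at y = 10

Strip out fixed cost: VC = 110y - 28y^2 + 2y^3. Then AVC = 110 - 28y + 2y^2 and MC = 110 - 56y + 6y^2.
AVC is minimized where dAVC/dy = -28 + 4y = 0, at y = 7; min AVC = 110 - 28·7 + 2·7^2 = €12.
P = €150 exceeds min AVC = €12, so the firm stays open.
P = MC gives -40 - 56y + 6y^2 = 0, with roots -2/3 and 10. Take the larger (rising MC): y* = 10.
Check: AVC at y = 10 is €30 ≤ P, so revenue covers variable cost.
Profit = P·y − TC = 150·10 − 653 = €847.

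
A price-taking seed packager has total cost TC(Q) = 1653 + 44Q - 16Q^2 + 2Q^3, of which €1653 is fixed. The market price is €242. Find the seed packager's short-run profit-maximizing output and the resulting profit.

AVC = 44 - 16Q + 2Q^2 has its minimum €12 at Q = 4; price €242 clears that bar, so the firm operates.
With MC = 44 - 32Q + 6Q^2, P = MC on the upward-sloping part at Q* = 9.
TR = 242·9 = 2178. TC = 1653 + 558 = 2211. Profit = 2178 − 2211 = -€33.
By producing, the firm covers all variable cost plus €1620 of fixed cost; shutting down would lose the full €1653.

Profit = -€33 at Q = 9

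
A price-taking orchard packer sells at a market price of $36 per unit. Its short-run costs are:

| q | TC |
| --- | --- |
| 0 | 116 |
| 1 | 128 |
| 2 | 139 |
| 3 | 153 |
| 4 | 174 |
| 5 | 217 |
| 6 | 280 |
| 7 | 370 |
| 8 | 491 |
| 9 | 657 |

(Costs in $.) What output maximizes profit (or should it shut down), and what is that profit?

q = 4; profit = -$30

Compute π = P·q − TC at each output: q=0: -116; q=1: -92; q=2: -67; q=3: -45; q=4: -30; q=5: -37; q=6: -64; q=7: -118; q=8: -203; q=9: -333.
Profit is maximized at q = 4. AVC there is 58/4 = $14.50 ≤ P, so producing beats shutting down (which would give -$116).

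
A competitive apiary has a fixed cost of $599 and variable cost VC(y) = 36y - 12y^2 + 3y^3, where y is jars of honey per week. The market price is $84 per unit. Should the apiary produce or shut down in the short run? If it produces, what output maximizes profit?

Produce at y = 4

Strip out fixed cost: VC = 36y - 12y^2 + 3y^3. Then AVC = 36 - 12y + 3y^2 and MC = 36 - 24y + 9y^2.
AVC hits its minimum where MC = AVC, at y = 2, giving min AVC = 36 - 12·2 + 3·2^2 = $24.
P = $84 exceeds min AVC = $24, so the firm stays open.
Solving P = MC: -48 - 24y + 9y^2 = 0 ⇒ y = -4/3 or 4. On the upward-sloping branch, y* = 4.
Check: AVC at y = 4 is $36 ≤ P, so revenue covers variable cost.
Profit = P·y − TC = 84·4 − 743 = -$407, a loss, but smaller than the $599 fixed cost the firm would lose by shutting down.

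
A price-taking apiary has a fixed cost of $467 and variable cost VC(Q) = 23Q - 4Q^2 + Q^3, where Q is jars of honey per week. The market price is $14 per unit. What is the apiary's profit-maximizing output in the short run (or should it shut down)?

Shut down

Strip out fixed cost: VC = 23Q - 4Q^2 + Q^3. Then AVC = 23 - 4Q + Q^2 and MC = 23 - 8Q + 3Q^2.
The AVC parabola has its vertex at Q = 4/2 = 2, where AVC = 23 - 4·2 + 2^2 = $19.
P = $14 lies below min AVC = $19; no output level covers variable cost.
The firm minimizes its loss by shutting down and losing only its fixed cost of $467.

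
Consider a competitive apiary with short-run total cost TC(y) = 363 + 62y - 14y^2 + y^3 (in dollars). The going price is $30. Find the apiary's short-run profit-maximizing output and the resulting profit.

Profit = -$235 at y = 8

AVC = 62 - 14y + y^2; min AVC = $13 at y = 7. Since P = $30 ≥ min AVC, the firm produces.
With MC = 62 - 28y + 3y^2, P = MC on the upward-sloping part at y* = 8.
TR = 30·8 = 240. TC = 363 + 112 = 475. Profit = 240 − 475 = -$235.
That loss of $235 beats the $363 the firm would lose by shutting down; producing recovers $128 of fixed cost.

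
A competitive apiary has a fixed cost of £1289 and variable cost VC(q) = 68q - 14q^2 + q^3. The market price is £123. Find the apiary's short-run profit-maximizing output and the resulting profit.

Profit = -£321 at q = 11

AVC = 68 - 14q + q^2 has its minimum £19 at q = 7; price £123 clears that bar, so the firm operates.
MC = 68 - 28q + 3q^2. Setting P = MC and taking the root on the rising branch gives q* = 11.
TR = 123·11 = 1353. TC = 1289 + 385 = 1674. Profit = 1353 − 1674 = -£321.
Shutting down would mean losing the fixed cost of £1289, so operating at a loss of £321 is better by £968.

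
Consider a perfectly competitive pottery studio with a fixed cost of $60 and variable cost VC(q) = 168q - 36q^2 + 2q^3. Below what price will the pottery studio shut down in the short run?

$6 per unit

The firm shuts down when price falls below the minimum of average variable cost. AVC = VC/q = 168 - 36q + 2q^2.
At the minimum of AVC, MC = AVC. MC = 168 - 72q + 6q^2; setting MC = AVC gives 4q^2 - 36q = 0, so q = 9. min AVC = 6.
For P < $6 the firm produces nothing.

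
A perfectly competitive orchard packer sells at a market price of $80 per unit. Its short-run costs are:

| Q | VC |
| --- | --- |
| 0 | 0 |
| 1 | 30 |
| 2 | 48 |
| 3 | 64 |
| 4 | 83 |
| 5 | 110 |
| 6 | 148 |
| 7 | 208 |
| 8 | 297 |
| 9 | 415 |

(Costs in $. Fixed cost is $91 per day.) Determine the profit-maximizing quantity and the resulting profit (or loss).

Q = 7; profit = $261

Compute π = P·Q − TC at each output: Q=0: -91; Q=1: -41; Q=2: 21; Q=3: 85; Q=4: 146; Q=5: 199; Q=6: 241; Q=7: 261; Q=8: 252; Q=9: 214.
Profit is maximized at Q = 7. AVC there is 208/7 = $29.71 ≤ P, so producing beats shutting down (which would give -$91).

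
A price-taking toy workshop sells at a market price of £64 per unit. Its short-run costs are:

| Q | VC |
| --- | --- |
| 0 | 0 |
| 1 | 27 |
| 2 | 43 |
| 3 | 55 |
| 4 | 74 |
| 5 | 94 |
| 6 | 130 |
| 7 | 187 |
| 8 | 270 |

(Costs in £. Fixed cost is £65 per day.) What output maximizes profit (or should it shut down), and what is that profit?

Profit at each row (π = 64Q − TC): Q=0: -65; Q=1: -28; Q=2: 20; Q=3: 72; Q=4: 117; Q=5: 161; Q=6: 189; Q=7: 196; Q=8: 177.
Profit is maximized at Q = 7. AVC there is 187/7 = £26.71 ≤ P, so producing beats shutting down (which would give -£65).

Q = 7; profit = £196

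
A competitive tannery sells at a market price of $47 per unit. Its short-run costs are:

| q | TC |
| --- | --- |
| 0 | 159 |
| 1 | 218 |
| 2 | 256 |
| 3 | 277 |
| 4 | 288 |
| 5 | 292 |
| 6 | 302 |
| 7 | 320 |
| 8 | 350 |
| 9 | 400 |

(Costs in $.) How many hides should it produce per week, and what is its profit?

Tabulate TR − TC: q=0: -159; q=1: -171; q=2: -162; q=3: -136; q=4: -100; q=5: -57; q=6: -20; q=7: 9; q=8: 26; q=9: 23.
Profit is maximized at q = 8. AVC there is 191/8 = $23.88 ≤ P, so producing beats shutting down (which would give -$159).

q = 8; profit = $26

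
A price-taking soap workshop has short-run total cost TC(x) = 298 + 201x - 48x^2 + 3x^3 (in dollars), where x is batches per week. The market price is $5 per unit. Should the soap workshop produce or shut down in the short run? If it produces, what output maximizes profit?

Strip out fixed cost: VC = 201x - 48x^2 + 3x^3. Then AVC = 201 - 48x + 3x^2 and MC = 201 - 96x + 9x^2.
AVC hits its minimum where MC = AVC, at x = 8, giving min AVC = 201 - 48·8 + 3·8^2 = $9.
Since P = $5 < min AVC = $9, price fails to cover variable cost at any output.
Best response: produce nothing and absorb the $298 fixed cost.

Shut down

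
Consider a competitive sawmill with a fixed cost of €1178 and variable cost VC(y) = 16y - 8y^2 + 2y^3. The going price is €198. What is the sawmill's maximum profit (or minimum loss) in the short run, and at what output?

AVC = 16 - 8y + 2y^2 has its minimum €8 at y = 2; price €198 clears that bar, so the firm operates.
MC = 16 - 16y + 6y^2. Setting P = MC and taking the root on the rising branch gives y* = 7.
TR = 198·7 = 1386. TC = 1178 + 406 = 1584. Profit = 1386 − 1584 = -€198.
Shutting down would mean losing the fixed cost of €1178, so operating at a loss of €198 is better by €980.

Profit = -€198 at y = 7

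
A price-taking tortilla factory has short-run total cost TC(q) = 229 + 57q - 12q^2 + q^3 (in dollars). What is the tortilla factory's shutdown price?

Short-run supply begins at min AVC. From VC = 57q - 12q^2 + q^3, AVC = 57 - 12q + q^2.
dAVC/dq = -12 + 2q = 0 gives q = 6. min AVC = 57 - 12·6 + 6^2 = 21.
For P < $21 the firm produces nothing.

$21 per unit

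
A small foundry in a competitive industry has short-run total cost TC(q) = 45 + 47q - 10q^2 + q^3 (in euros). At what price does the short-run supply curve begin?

The firm shuts down when price falls below the minimum of average variable cost. AVC = VC/q = 47 - 10q + q^2.
dAVC/dq = -10 + 2q = 0 gives q = 5. min AVC = 47 - 10·5 + 5^2 = 22.
So the shutdown price is €22.

€22 per unit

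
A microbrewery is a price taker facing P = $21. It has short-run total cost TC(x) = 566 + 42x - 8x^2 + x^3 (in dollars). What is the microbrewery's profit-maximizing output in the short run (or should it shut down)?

Shut down

From TC, MC = TC'(x) = 42 - 16x + 3x^2 and AVC = VC/x = 42 - 8x + x^2.
AVC is minimized where dAVC/dx = -8 + 2x = 0, at x = 4; min AVC = 42 - 8·4 + 4^2 = $26.
P = $21 lies below min AVC = $26; no output level covers variable cost.
Shutting down limits the loss to fixed cost, $566.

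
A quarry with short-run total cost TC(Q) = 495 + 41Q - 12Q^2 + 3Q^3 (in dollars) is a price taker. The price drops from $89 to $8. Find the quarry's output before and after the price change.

MC = 41 - 24Q + 9Q^2; the shutdown threshold is min AVC = $29 (at Q = 2).
At P = $89 ≥ min AVC, set P = MC on the rising branch: Q = 4.
At P = $8 < min AVC = $29, price no longer covers variable cost at any output, so the firm shuts down: Q = 0.

Output falls from 4 to 0 (the firm shuts down)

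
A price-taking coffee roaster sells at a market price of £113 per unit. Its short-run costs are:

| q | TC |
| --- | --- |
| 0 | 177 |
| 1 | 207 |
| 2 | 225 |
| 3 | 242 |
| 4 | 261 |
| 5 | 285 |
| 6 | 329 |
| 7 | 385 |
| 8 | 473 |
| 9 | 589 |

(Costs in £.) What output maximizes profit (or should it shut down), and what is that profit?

Tabulate TR − TC: q=0: -177; q=1: -94; q=2: 1; q=3: 97; q=4: 191; q=5: 280; q=6: 349; q=7: 406; q=8: 431; q=9: 428.
Profit is maximized at q = 8. AVC there is 296/8 = £37 ≤ P, so producing beats shutting down (which would give -£177).

q = 8; profit = £431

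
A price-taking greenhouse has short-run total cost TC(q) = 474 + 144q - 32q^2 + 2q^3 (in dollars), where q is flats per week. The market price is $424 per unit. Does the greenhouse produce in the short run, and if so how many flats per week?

Produce at q = 14

Variable cost is VC = 144q - 32q^2 + 2q^3, so AVC = VC/q = 144 - 32q + 2q^2 and MC = dTC/dq = 144 - 64q + 6q^2.
The AVC parabola has its vertex at q = 32/4 = 8, where AVC = 144 - 32·8 + 2·8^2 = $16.
P = $424 exceeds min AVC = $16, so the firm stays open.
Set P = MC: 424 = 144 - 64q + 6q^2 → -280 - 64q + 6q^2 = 0. The roots are q = -10/3 and q = 14; the profit-maximizing output is on the rising part of MC, so q* = 14.
Check: AVC at q = 14 is $88 ≤ P, so revenue covers variable cost.
Profit = P·q − TC = 424·14 − 1706 = $4230.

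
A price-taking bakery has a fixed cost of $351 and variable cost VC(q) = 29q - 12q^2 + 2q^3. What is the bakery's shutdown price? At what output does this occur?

Short-run supply begins at min AVC. From VC = 29q - 12q^2 + 2q^3, AVC = 29 - 12q + 2q^2.
dAVC/dq = -12 + 4q = 0 gives q = 3. min AVC = 29 - 12·3 + 2·3^2 = 11.
So the shutdown price is $11.

$11 per unit, at q = 3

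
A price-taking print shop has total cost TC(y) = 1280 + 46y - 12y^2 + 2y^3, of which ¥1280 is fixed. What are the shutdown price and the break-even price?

Shutdown price = ¥28; break-even price = ¥238

AVC = 46 - 12y + 2y^2; minimized at y = 3, giving min AVC = ¥28. That is the shutdown price.
ATC = 1280/y + 46 - 12y + 2y^2. Setting dATC/dy = −1280/y^2 − 12 + 4y = 0 gives y = 8 (since 4·8^3 − 12·8^2 = 1280).
min ATC = 1280/8 + 46 − 12·8 + 2·8^2 = ¥238. That is the break-even price.
Between these two prices the firm operates at a loss; above ¥238 it earns a profit.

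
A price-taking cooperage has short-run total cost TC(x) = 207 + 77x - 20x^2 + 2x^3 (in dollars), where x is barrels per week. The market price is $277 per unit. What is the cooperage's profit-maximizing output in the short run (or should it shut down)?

Produce at x = 10

From TC, MC = TC'(x) = 77 - 40x + 6x^2 and AVC = VC/x = 77 - 20x + 2x^2.
AVC is minimized where dAVC/dx = -20 + 4x = 0, at x = 5; min AVC = 77 - 20·5 + 2·5^2 = $27.
Because $277 ≥ $27, revenue can cover variable cost; the firm operates.
Set P = MC: 277 = 77 - 40x + 6x^2 → -200 - 40x + 6x^2 = 0. The roots are x = -10/3 and x = 10; the profit-maximizing output is on the rising part of MC, so x* = 10.
Check: AVC at x = 10 is $77 ≤ P, so revenue covers variable cost.
Profit = P·x − TC = 277·10 − 977 = $1793.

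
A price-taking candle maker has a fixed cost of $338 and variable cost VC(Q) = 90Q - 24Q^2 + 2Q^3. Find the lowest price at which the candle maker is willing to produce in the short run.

$18 per unit

Short-run supply begins at min AVC. From VC = 90Q - 24Q^2 + 2Q^3, AVC = 90 - 24Q + 2Q^2.
dAVC/dQ = -24 + 4Q = 0 gives Q = 6. min AVC = 90 - 24·6 + 2·6^2 = 18.
For P < $18 the firm produces nothing.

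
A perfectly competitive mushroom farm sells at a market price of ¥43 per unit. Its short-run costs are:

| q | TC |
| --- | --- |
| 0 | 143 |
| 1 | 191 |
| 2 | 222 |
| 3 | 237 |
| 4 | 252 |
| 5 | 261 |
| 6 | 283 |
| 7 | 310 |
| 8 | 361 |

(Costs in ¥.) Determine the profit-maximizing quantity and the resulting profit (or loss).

Profit at each row (π = 43q − TC): q=0: -143; q=1: -148; q=2: -136; q=3: -108; q=4: -80; q=5: -46; q=6: -25; q=7: -9; q=8: -17.
Profit is maximized at q = 7. AVC there is 167/7 = ¥23.86 ≤ P, so producing beats shutting down (which would give -¥143).

q = 7; profit = -¥9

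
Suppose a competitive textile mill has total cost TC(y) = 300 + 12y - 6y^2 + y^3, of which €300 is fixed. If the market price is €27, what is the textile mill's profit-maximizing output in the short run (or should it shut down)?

Produce at y = 5

Variable cost is VC = 12y - 6y^2 + y^3, so AVC = VC/y = 12 - 6y + y^2 and MC = dTC/dy = 12 - 12y + 3y^2.
The AVC parabola has its vertex at y = 6/2 = 3, where AVC = 12 - 6·3 + 3^2 = €3.
P = €27 exceeds min AVC = €3, so the firm stays open.
Solving P = MC: -15 - 12y + 3y^2 = 0 ⇒ y = -1 or 5. On the upward-sloping branch, y* = 5.
Check: AVC at y = 5 is €7 ≤ P, so revenue covers variable cost.
Profit = P·y − TC = 27·5 − 335 = -€200, a loss, but smaller than the €300 fixed cost the firm would lose by shutting down.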